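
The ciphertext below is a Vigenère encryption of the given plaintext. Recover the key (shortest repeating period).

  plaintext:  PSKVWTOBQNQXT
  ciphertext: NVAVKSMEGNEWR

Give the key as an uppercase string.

YDQAOZ

  i= 0: N-P = 24 → Y
  i= 1: V-S =  3 → D
  i= 2: A-K = 16 → Q
  i= 3: V-V =  0 → A
  i= 4: K-W = 14 → O
  i= 5: S-T = 25 → Z
  i= 6: M-O = 24 → Y
  i= 7: E-B =  3 → D
  i= 8: G-Q = 16 → Q
  i= 9: N-N =  0 → A
  i=10: E-Q = 14 → O
  i=11: W-X = 25 → Z
  i=12: R-T = 24 → Y
  shifts repeat with period 6: YDQAOZ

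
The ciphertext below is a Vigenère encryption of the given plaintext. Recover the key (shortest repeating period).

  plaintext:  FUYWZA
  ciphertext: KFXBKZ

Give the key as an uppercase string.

  i= 0: K-F =  5 → F
  i= 1: F-U = 11 → L
  i= 2: X-Y = 25 → Z
  i= 3: B-W =  5 → F
  i= 4: K-Z = 11 → L
  i= 5: Z-A = 25 → Z
  shifts repeat with period 3: FLZ

FLZ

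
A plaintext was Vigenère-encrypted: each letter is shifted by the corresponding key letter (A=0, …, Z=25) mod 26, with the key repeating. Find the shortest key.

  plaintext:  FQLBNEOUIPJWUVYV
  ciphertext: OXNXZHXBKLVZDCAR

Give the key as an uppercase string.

  i= 0: O-F =  9 → J
  i= 1: X-Q =  7 → H
  i= 2: N-L =  2 → C
  i= 3: X-B = 22 → W
  i= 4: Z-N = 12 → M
  i= 5: H-E =  3 → D
  i= 6: X-O =  9 → J
  i= 7: B-U =  7 → H
  i= 8: K-I =  2 → C
  i= 9: L-P = 22 → W
  i=10: V-J = 12 → M
  i=11: Z-W =  3 → D
  i=12: D-U =  9 → J
  i=13: C-V =  7 → H
  i=14: A-Y =  2 → C
  i=15: R-V = 22 → W
  shifts repeat with period 6: JHCWMD

JHCWMD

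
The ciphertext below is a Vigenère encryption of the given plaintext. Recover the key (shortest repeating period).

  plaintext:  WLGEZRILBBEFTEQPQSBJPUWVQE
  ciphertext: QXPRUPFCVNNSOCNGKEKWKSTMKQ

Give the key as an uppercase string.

UMJNVYXR

  i= 0: Q-W = 20 → U
  i= 1: X-L = 12 → M
  i= 2: P-G =  9 → J
  i= 3: R-E = 13 → N
  i= 4: U-Z = 21 → V
  i= 5: P-R = 24 → Y
  i= 6: F-I = 23 → X
  i= 7: C-L = 17 → R
  i= 8: V-B = 20 → U
  i= 9: N-B = 12 → M
  i=10: N-E =  9 → J
  i=11: S-F = 13 → N
  i=12: O-T = 21 → V
  i=13: C-E = 24 → Y
  i=14: N-Q = 23 → X
  i=15: G-P = 17 → R
  i=16: K-Q = 20 → U
  i=17: E-S = 12 → M
  i=18: K-B =  9 → J
  i=19: W-J = 13 → N
  i=20: K-P = 21 → V
  i=21: S-U = 24 → Y
  i=22: T-W = 23 → X
  i=23: M-V = 17 → R
  i=24: K-Q = 20 → U
  i=25: Q-E = 12 → M
  shifts repeat with period 8: UMJNVYXR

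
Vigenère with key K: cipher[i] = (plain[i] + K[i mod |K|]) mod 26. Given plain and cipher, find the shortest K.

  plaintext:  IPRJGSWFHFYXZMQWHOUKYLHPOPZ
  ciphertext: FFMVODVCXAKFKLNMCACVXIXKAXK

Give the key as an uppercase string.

  i= 0: F-I = 23 → X
  i= 1: F-P = 16 → Q
  i= 2: M-R = 21 → V
  i= 3: V-J = 12 → M
  i= 4: O-G =  8 → I
  i= 5: D-S = 11 → L
  i= 6: V-W = 25 → Z
  i= 7: C-F = 23 → X
  i= 8: X-H = 16 → Q
  i= 9: A-F = 21 → V
  i=10: K-Y = 12 → M
  i=11: F-X =  8 → I
  i=12: K-Z = 11 → L
  i=13: L-M = 25 → Z
  i=14: N-Q = 23 → X
  i=15: M-W = 16 → Q
  i=16: C-H = 21 → V
  i=17: A-O = 12 → M
  i=18: C-U =  8 → I
  i=19: V-K = 11 → L
  i=20: X-Y = 25 → Z
  i=21: I-L = 23 → X
  i=22: X-H = 16 → Q
  i=23: K-P = 21 → V
  i=24: A-O = 12 → M
  i=25: X-P =  8 → I
  i=26: K-Z = 11 → L
  shifts repeat with period 7: XQVMILZ

XQVMILZ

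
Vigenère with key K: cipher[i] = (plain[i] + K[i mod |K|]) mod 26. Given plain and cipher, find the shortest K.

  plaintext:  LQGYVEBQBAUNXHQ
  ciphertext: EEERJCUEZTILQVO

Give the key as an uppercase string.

  i= 0: E-L = 19 → T
  i= 1: E-Q = 14 → O
  i= 2: E-G = 24 → Y
  i= 3: R-Y = 19 → T
  i= 4: J-V = 14 → O
  i= 5: C-E = 24 → Y
  i= 6: U-B = 19 → T
  i= 7: E-Q = 14 → O
  i= 8: Z-B = 24 → Y
  i= 9: T-A = 19 → T
  i=10: I-U = 14 → O
  i=11: L-N = 24 → Y
  i=12: Q-X = 19 → T
  i=13: V-H = 14 → O
  i=14: O-Q = 24 → Y
  shifts repeat with period 3: TOY

TOY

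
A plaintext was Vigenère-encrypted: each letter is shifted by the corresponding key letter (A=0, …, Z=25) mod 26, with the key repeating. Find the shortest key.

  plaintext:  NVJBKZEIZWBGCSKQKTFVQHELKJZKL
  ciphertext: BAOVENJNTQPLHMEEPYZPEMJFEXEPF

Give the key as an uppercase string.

  i= 0: B-N = 14 → O
  i= 1: A-V =  5 → F
  i= 2: O-J =  5 → F
  i= 3: V-B = 20 → U
  i= 4: E-K = 20 → U
  i= 5: N-Z = 14 → O
  i= 6: J-E =  5 → F
  i= 7: N-I =  5 → F
  i= 8: T-Z = 20 → U
  i= 9: Q-W = 20 → U
  i=10: P-B = 14 → O
  i=11: L-G =  5 → F
  i=12: H-C =  5 → F
  i=13: M-S = 20 → U
  i=14: E-K = 20 → U
  i=15: E-Q = 14 → O
  i=16: P-K =  5 → F
  i=17: Y-T =  5 → F
  i=18: Z-F = 20 → U
  i=19: P-V = 20 → U
  i=20: E-Q = 14 → O
  i=21: M-H =  5 → F
  i=22: J-E =  5 → F
  i=23: F-L = 20 → U
  i=24: E-K = 20 → U
  i=25: X-J = 14 → O
  i=26: E-Z =  5 → F
  i=27: P-K =  5 → F
  i=28: F-L = 20 → U
  shifts repeat with period 5: OFFUU

OFFUU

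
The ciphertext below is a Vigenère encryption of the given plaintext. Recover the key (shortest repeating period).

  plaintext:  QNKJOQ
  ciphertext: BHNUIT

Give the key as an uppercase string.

  i= 0: B-Q = 11 → L
  i= 1: H-N = 20 → U
  i= 2: N-K =  3 → D
  i= 3: U-J = 11 → L
  i= 4: I-O = 20 → U
  i= 5: T-Q =  3 → D
  shifts repeat with period 3: LUD

LUD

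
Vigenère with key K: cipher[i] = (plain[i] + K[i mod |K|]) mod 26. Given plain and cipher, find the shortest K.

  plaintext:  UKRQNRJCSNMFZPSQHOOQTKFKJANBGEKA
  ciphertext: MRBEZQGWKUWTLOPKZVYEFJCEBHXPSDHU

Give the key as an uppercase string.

  i= 0: M-U = 18 → S
  i= 1: R-K =  7 → H
  i= 2: B-R = 10 → K
  i= 3: E-Q = 14 → O
  i= 4: Z-N = 12 → M
  i= 5: Q-R = 25 → Z
  i= 6: G-J = 23 → X
  i= 7: W-C = 20 → U
  i= 8: K-S = 18 → S
  i= 9: U-N =  7 → H
  i=10: W-M = 10 → K
  i=11: T-F = 14 → O
  i=12: L-Z = 12 → M
  i=13: O-P = 25 → Z
  i=14: P-S = 23 → X
  i=15: K-Q = 20 → U
  i=16: Z-H = 18 → S
  i=17: V-O =  7 → H
  i=18: Y-O = 10 → K
  i=19: E-Q = 14 → O
  i=20: F-T = 12 → M
  i=21: J-K = 25 → Z
  i=22: C-F = 23 → X
  i=23: E-K = 20 → U
  i=24: B-J = 18 → S
  i=25: H-A =  7 → H
  i=26: X-N = 10 → K
  i=27: P-B = 14 → O
  i=28: S-G = 12 → M
  i=29: D-E = 25 → Z
  i=30: H-K = 23 → X
  i=31: U-A = 20 → U
  shifts repeat with period 8: SHKOMZXU

SHKOMZXU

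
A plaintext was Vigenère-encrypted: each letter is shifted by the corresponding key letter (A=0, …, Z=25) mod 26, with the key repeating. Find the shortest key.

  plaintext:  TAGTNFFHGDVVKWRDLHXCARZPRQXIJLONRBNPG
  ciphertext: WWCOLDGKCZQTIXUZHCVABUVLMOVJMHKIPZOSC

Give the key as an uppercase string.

  i= 0: W-T =  3 → D
  i= 1: W-A = 22 → W
  i= 2: C-G = 22 → W
  i= 3: O-T = 21 → V
  i= 4: L-N = 24 → Y
  i= 5: D-F = 24 → Y
  i= 6: G-F =  1 → B
  i= 7: K-H =  3 → D
  i= 8: C-G = 22 → W
  i= 9: Z-D = 22 → W
  i=10: Q-V = 21 → V
  i=11: T-V = 24 → Y
  i=12: I-K = 24 → Y
  i=13: X-W =  1 → B
  i=14: U-R =  3 → D
  i=15: Z-D = 22 → W
  i=16: H-L = 22 → W
  i=17: C-H = 21 → V
  i=18: V-X = 24 → Y
  i=19: A-C = 24 → Y
  i=20: B-A =  1 → B
  i=21: U-R =  3 → D
  i=22: V-Z = 22 → W
  i=23: L-P = 22 → W
  i=24: M-R = 21 → V
  i=25: O-Q = 24 → Y
  i=26: V-X = 24 → Y
  i=27: J-I =  1 → B
  i=28: M-J =  3 → D
  i=29: H-L = 22 → W
  i=30: K-O = 22 → W
  i=31: I-N = 21 → V
  i=32: P-R = 24 → Y
  i=33: Z-B = 24 → Y
  i=34: O-N =  1 → B
  i=35: S-P =  3 → D
  i=36: C-G = 22 → W
  shifts repeat with period 7: DWWVYYB

DWWVYYB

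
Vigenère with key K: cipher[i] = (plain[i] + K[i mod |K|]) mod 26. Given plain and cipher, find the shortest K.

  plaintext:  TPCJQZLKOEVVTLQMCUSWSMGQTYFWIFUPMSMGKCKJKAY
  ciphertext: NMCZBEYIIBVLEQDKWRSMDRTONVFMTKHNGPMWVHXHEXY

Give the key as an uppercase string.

UXAQLFNY

  i= 0: N-T = 20 → U
  i= 1: M-P = 23 → X
  i= 2: C-C =  0 → A
  i= 3: Z-J = 16 → Q
  i= 4: B-Q = 11 → L
  i= 5: E-Z =  5 → F
  i= 6: Y-L = 13 → N
  i= 7: I-K = 24 → Y
  i= 8: I-O = 20 → U
  i= 9: B-E = 23 → X
  i=10: V-V =  0 → A
  i=11: L-V = 16 → Q
  i=12: E-T = 11 → L
  i=13: Q-L =  5 → F
  i=14: D-Q = 13 → N
  i=15: K-M = 24 → Y
  i=16: W-C = 20 → U
  i=17: R-U = 23 → X
  i=18: S-S =  0 → A
  i=19: M-W = 16 → Q
  i=20: D-S = 11 → L
  i=21: R-M =  5 → F
  i=22: T-G = 13 → N
  i=23: O-Q = 24 → Y
  i=24: N-T = 20 → U
  i=25: V-Y = 23 → X
  i=26: F-F =  0 → A
  i=27: M-W = 16 → Q
  i=28: T-I = 11 → L
  i=29: K-F =  5 → F
  i=30: H-U = 13 → N
  i=31: N-P = 24 → Y
  i=32: G-M = 20 → U
  i=33: P-S = 23 → X
  i=34: M-M =  0 → A
  i=35: W-G = 16 → Q
  i=36: V-K = 11 → L
  i=37: H-C =  5 → F
  i=38: X-K = 13 → N
  i=39: H-J = 24 → Y
  i=40: E-K = 20 → U
  i=41: X-A = 23 → X
  i=42: Y-Y =  0 → A
  shifts repeat with period 8: UXAQLFNY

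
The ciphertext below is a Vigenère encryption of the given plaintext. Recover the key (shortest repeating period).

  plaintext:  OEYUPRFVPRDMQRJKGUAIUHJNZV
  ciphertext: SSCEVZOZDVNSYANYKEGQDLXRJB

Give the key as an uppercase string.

  i= 0: S-O =  4 → E
  i= 1: S-E = 14 → O
  i= 2: C-Y =  4 → E
  i= 3: E-U = 10 → K
  i= 4: V-P =  6 → G
  i= 5: Z-R =  8 → I
  i= 6: O-F =  9 → J
  i= 7: Z-V =  4 → E
  i= 8: D-P = 14 → O
  i= 9: V-R =  4 → E
  i=10: N-D = 10 → K
  i=11: S-M =  6 → G
  i=12: Y-Q =  8 → I
  i=13: A-R =  9 → J
  i=14: N-J =  4 → E
  i=15: Y-K = 14 → O
  i=16: K-G =  4 → E
  i=17: E-U = 10 → K
  i=18: G-A =  6 → G
  i=19: Q-I =  8 → I
  i=20: D-U =  9 → J
  i=21: L-H =  4 → E
  i=22: X-J = 14 → O
  i=23: R-N =  4 → E
  i=24: J-Z = 10 → K
  i=25: B-V =  6 → G
  shifts repeat with period 7: EOEKGIJ

EOEKGIJ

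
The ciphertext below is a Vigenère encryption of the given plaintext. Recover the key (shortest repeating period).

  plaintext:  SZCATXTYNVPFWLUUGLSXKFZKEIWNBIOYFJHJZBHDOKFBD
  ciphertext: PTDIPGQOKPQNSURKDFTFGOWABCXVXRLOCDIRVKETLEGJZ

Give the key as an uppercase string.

  i= 0: P-S = 23 → X
  i= 1: T-Z = 20 → U
  i= 2: D-C =  1 → B
  i= 3: I-A =  8 → I
  i= 4: P-T = 22 → W
  i= 5: G-X =  9 → J
  i= 6: Q-T = 23 → X
  i= 7: O-Y = 16 → Q
  i= 8: K-N = 23 → X
  i= 9: P-V = 20 → U
  i=10: Q-P =  1 → B
  i=11: N-F =  8 → I
  i=12: S-W = 22 → W
  i=13: U-L =  9 → J
  i=14: R-U = 23 → X
  i=15: K-U = 16 → Q
  i=16: D-G = 23 → X
  i=17: F-L = 20 → U
  i=18: T-S =  1 → B
  i=19: F-X =  8 → I
  i=20: G-K = 22 → W
  i=21: O-F =  9 → J
  i=22: W-Z = 23 → X
  i=23: A-K = 16 → Q
  i=24: B-E = 23 → X
  i=25: C-I = 20 → U
  i=26: X-W =  1 → B
  i=27: V-N =  8 → I
  i=28: X-B = 22 → W
  i=29: R-I =  9 → J
  i=30: L-O = 23 → X
  i=31: O-Y = 16 → Q
  i=32: C-F = 23 → X
  i=33: D-J = 20 → U
  i=34: I-H =  1 → B
  i=35: R-J =  8 → I
  i=36: V-Z = 22 → W
  i=37: K-B =  9 → J
  i=38: E-H = 23 → X
  i=39: T-D = 16 → Q
  i=40: L-O = 23 → X
  i=41: E-K = 20 → U
  i=42: G-F =  1 → B
  i=43: J-B =  8 → I
  i=44: Z-D = 22 → W
  shifts repeat with period 8: XUBIWJXQ

XUBIWJXQ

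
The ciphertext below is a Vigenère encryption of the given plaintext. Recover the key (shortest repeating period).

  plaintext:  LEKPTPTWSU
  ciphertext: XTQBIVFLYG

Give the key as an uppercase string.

MPG

  i= 0: X-L = 12 → M
  i= 1: T-E = 15 → P
  i= 2: Q-K =  6 → G
  i= 3: B-P = 12 → M
  i= 4: I-T = 15 → P
  i= 5: V-P =  6 → G
  i= 6: F-T = 12 → M
  i= 7: L-W = 15 → P
  i= 8: Y-S =  6 → G
  i= 9: G-U = 12 → M
  shifts repeat with period 3: MPG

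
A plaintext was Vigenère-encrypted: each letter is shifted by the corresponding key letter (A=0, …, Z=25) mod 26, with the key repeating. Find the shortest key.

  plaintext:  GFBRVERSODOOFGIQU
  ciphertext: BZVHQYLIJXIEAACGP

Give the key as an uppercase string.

  i= 0: B-G = 21 → V
  i= 1: Z-F = 20 → U
  i= 2: V-B = 20 → U
  i= 3: H-R = 16 → Q
  i= 4: Q-V = 21 → V
  i= 5: Y-E = 20 → U
  i= 6: L-R = 20 → U
  i= 7: I-S = 16 → Q
  i= 8: J-O = 21 → V
  i= 9: X-D = 20 → U
  i=10: I-O = 20 → U
  i=11: E-O = 16 → Q
  i=12: A-F = 21 → V
  i=13: A-G = 20 → U
  i=14: C-I = 20 → U
  i=15: G-Q = 16 → Q
  i=16: P-U = 21 → V
  shifts repeat with period 4: VUUQ

VUUQ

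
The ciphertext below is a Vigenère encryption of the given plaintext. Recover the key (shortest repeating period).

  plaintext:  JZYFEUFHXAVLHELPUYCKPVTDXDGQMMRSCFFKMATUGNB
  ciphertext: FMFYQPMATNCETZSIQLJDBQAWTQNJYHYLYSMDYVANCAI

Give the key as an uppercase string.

  i= 0: F-J = 22 → W
  i= 1: M-Z = 13 → N
  i= 2: F-Y =  7 → H
  i= 3: Y-F = 19 → T
  i= 4: Q-E = 12 → M
  i= 5: P-U = 21 → V
  i= 6: M-F =  7 → H
  i= 7: A-H = 19 → T
  i= 8: T-X = 22 → W
  i= 9: N-A = 13 → N
  i=10: C-V =  7 → H
  i=11: E-L = 19 → T
  i=12: T-H = 12 → M
  i=13: Z-E = 21 → V
  i=14: S-L =  7 → H
  i=15: I-P = 19 → T
  i=16: Q-U = 22 → W
  i=17: L-Y = 13 → N
  i=18: J-C =  7 → H
  i=19: D-K = 19 → T
  i=20: B-P = 12 → M
  i=21: Q-V = 21 → V
  i=22: A-T =  7 → H
  i=23: W-D = 19 → T
  i=24: T-X = 22 → W
  i=25: Q-D = 13 → N
  i=26: N-G =  7 → H
  i=27: J-Q = 19 → T
  i=28: Y-M = 12 → M
  i=29: H-M = 21 → V
  i=30: Y-R =  7 → H
  i=31: L-S = 19 → T
  i=32: Y-C = 22 → W
  i=33: S-F = 13 → N
  i=34: M-F =  7 → H
  i=35: D-K = 19 → T
  i=36: Y-M = 12 → M
  i=37: V-A = 21 → V
  i=38: A-T =  7 → H
  i=39: N-U = 19 → T
  i=40: C-G = 22 → W
  i=41: A-N = 13 → N
  i=42: I-B =  7 → H
  shifts repeat with period 8: WNHTMVHT

WNHTMVHT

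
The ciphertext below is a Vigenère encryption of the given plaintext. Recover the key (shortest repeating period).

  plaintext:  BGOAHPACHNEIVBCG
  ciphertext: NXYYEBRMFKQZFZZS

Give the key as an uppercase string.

MRKYX

  i= 0: N-B = 12 → M
  i= 1: X-G = 17 → R
  i= 2: Y-O = 10 → K
  i= 3: Y-A = 24 → Y
  i= 4: E-H = 23 → X
  i= 5: B-P = 12 → M
  i= 6: R-A = 17 → R
  i= 7: M-C = 10 → K
  i= 8: F-H = 24 → Y
  i= 9: K-N = 23 → X
  i=10: Q-E = 12 → M
  i=11: Z-I = 17 → R
  i=12: F-V = 10 → K
  i=13: Z-B = 24 → Y
  i=14: Z-C = 23 → X
  i=15: S-G = 12 → M
  shifts repeat with period 5: MRKYX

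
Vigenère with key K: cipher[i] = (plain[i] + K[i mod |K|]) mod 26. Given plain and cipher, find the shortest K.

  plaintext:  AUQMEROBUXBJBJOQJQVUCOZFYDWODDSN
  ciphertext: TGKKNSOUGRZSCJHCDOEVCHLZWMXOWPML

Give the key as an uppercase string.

TMUYJBA

  i= 0: T-A = 19 → T
  i= 1: G-U = 12 → M
  i= 2: K-Q = 20 → U
  i= 3: K-M = 24 → Y
  i= 4: N-E =  9 → J
  i= 5: S-R =  1 → B
  i= 6: O-O =  0 → A
  i= 7: U-B = 19 → T
  i= 8: G-U = 12 → M
  i= 9: R-X = 20 → U
  i=10: Z-B = 24 → Y
  i=11: S-J =  9 → J
  i=12: C-B =  1 → B
  i=13: J-J =  0 → A
  i=14: H-O = 19 → T
  i=15: C-Q = 12 → M
  i=16: D-J = 20 → U
  i=17: O-Q = 24 → Y
  i=18: E-V =  9 → J
  i=19: V-U =  1 → B
  i=20: C-C =  0 → A
  i=21: H-O = 19 → T
  i=22: L-Z = 12 → M
  i=23: Z-F = 20 → U
  i=24: W-Y = 24 → Y
  i=25: M-D =  9 → J
  i=26: X-W =  1 → B
  i=27: O-O =  0 → A
  i=28: W-D = 19 → T
  i=29: P-D = 12 → M
  i=30: M-S = 20 → U
  i=31: L-N = 24 → Y
  shifts repeat with period 7: TMUYJBA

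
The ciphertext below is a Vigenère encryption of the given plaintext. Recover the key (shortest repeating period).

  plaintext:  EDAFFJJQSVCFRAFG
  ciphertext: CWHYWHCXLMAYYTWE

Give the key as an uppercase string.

YTHTR

  i= 0: C-E = 24 → Y
  i= 1: W-D = 19 → T
  i= 2: H-A =  7 → H
  i= 3: Y-F = 19 → T
  i= 4: W-F = 17 → R
  i= 5: H-J = 24 → Y
  i= 6: C-J = 19 → T
  i= 7: X-Q =  7 → H
  i= 8: L-S = 19 → T
  i= 9: M-V = 17 → R
  i=10: A-C = 24 → Y
  i=11: Y-F = 19 → T
  i=12: Y-R =  7 → H
  i=13: T-A = 19 → T
  i=14: W-F = 17 → R
  i=15: E-G = 24 → Y
  shifts repeat with period 5: YTHTR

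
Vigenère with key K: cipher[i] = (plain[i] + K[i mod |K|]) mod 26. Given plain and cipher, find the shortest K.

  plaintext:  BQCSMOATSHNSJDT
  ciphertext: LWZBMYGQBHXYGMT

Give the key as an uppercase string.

KGXJA

  i= 0: L-B = 10 → K
  i= 1: W-Q =  6 → G
  i= 2: Z-C = 23 → X
  i= 3: B-S =  9 → J
  i= 4: M-M =  0 → A
  i= 5: Y-O = 10 → K
  i= 6: G-A =  6 → G
  i= 7: Q-T = 23 → X
  i= 8: B-S =  9 → J
  i= 9: H-H =  0 → A
  i=10: X-N = 10 → K
  i=11: Y-S =  6 → G
  i=12: G-J = 23 → X
  i=13: M-D =  9 → J
  i=14: T-T =  0 → A
  shifts repeat with period 5: KGXJA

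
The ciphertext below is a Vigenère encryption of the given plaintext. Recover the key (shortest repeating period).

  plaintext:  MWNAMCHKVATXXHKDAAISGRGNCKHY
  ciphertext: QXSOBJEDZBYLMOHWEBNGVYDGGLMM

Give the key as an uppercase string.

  i= 0: Q-M =  4 → E
  i= 1: X-W =  1 → B
  i= 2: S-N =  5 → F
  i= 3: O-A = 14 → O
  i= 4: B-M = 15 → P
  i= 5: J-C =  7 → H
  i= 6: E-H = 23 → X
  i= 7: D-K = 19 → T
  i= 8: Z-V =  4 → E
  i= 9: B-A =  1 → B
  i=10: Y-T =  5 → F
  i=11: L-X = 14 → O
  i=12: M-X = 15 → P
  i=13: O-H =  7 → H
  i=14: H-K = 23 → X
  i=15: W-D = 19 → T
  i=16: E-A =  4 → E
  i=17: B-A =  1 → B
  i=18: N-I =  5 → F
  i=19: G-S = 14 → O
  i=20: V-G = 15 → P
  i=21: Y-R =  7 → H
  i=22: D-G = 23 → X
  i=23: G-N = 19 → T
  i=24: G-C =  4 → E
  i=25: L-K =  1 → B
  i=26: M-H =  5 → F
  i=27: M-Y = 14 → O
  shifts repeat with period 8: EBFOPHXT

EBFOPHXT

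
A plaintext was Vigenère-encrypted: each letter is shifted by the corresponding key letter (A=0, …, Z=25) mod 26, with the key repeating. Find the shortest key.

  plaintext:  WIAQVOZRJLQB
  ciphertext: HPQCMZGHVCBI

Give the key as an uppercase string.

LHQMR

  i= 0: H-W = 11 → L
  i= 1: P-I =  7 → H
  i= 2: Q-A = 16 → Q
  i= 3: C-Q = 12 → M
  i= 4: M-V = 17 → R
  i= 5: Z-O = 11 → L
  i= 6: G-Z =  7 → H
  i= 7: H-R = 16 → Q
  i= 8: V-J = 12 → M
  i= 9: C-L = 17 → R
  i=10: B-Q = 11 → L
  i=11: I-B =  7 → H
  shifts repeat with period 5: LHQMR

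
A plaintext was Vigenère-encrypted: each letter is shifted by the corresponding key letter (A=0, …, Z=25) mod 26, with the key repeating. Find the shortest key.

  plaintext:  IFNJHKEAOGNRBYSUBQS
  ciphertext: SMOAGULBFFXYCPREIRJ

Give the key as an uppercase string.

KHBRZ

  i= 0: S-I = 10 → K
  i= 1: M-F =  7 → H
  i= 2: O-N =  1 → B
  i= 3: A-J = 17 → R
  i= 4: G-H = 25 → Z
  i= 5: U-K = 10 → K
  i= 6: L-E =  7 → H
  i= 7: B-A =  1 → B
  i= 8: F-O = 17 → R
  i= 9: F-G = 25 → Z
  i=10: X-N = 10 → K
  i=11: Y-R =  7 → H
  i=12: C-B =  1 → B
  i=13: P-Y = 17 → R
  i=14: R-S = 25 → Z
  i=15: E-U = 10 → K
  i=16: I-B =  7 → H
  i=17: R-Q =  1 → B
  i=18: J-S = 17 → R
  shifts repeat with period 5: KHBRZ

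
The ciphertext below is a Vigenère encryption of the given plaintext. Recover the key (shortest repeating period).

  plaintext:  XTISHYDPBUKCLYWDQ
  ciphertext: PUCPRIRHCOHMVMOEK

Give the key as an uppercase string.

  i= 0: P-X = 18 → S
  i= 1: U-T =  1 → B
  i= 2: C-I = 20 → U
  i= 3: P-S = 23 → X
  i= 4: R-H = 10 → K
  i= 5: I-Y = 10 → K
  i= 6: R-D = 14 → O
  i= 7: H-P = 18 → S
  i= 8: C-B =  1 → B
  i= 9: O-U = 20 → U
  i=10: H-K = 23 → X
  i=11: M-C = 10 → K
  i=12: V-L = 10 → K
  i=13: M-Y = 14 → O
  i=14: O-W = 18 → S
  i=15: E-D =  1 → B
  i=16: K-Q = 20 → U
  shifts repeat with period 7: SBUXKKO

SBUXKKO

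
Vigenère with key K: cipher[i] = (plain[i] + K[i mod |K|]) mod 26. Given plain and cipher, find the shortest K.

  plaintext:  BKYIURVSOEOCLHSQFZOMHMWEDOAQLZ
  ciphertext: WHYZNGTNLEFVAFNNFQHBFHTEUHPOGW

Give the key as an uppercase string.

  i= 0: W-B = 21 → V
  i= 1: H-K = 23 → X
  i= 2: Y-Y =  0 → A
  i= 3: Z-I = 17 → R
  i= 4: N-U = 19 → T
  i= 5: G-R = 15 → P
  i= 6: T-V = 24 → Y
  i= 7: N-S = 21 → V
  i= 8: L-O = 23 → X
  i= 9: E-E =  0 → A
  i=10: F-O = 17 → R
  i=11: V-C = 19 → T
  i=12: A-L = 15 → P
  i=13: F-H = 24 → Y
  i=14: N-S = 21 → V
  i=15: N-Q = 23 → X
  i=16: F-F =  0 → A
  i=17: Q-Z = 17 → R
  i=18: H-O = 19 → T
  i=19: B-M = 15 → P
  i=20: F-H = 24 → Y
  i=21: H-M = 21 → V
  i=22: T-W = 23 → X
  i=23: E-E =  0 → A
  i=24: U-D = 17 → R
  i=25: H-O = 19 → T
  i=26: P-A = 15 → P
  i=27: O-Q = 24 → Y
  i=28: G-L = 21 → V
  i=29: W-Z = 23 → X
  shifts repeat with period 7: VXARTPY

VXARTPY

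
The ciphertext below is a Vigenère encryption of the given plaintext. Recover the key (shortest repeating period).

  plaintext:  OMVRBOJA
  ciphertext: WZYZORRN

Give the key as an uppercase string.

IND

  i= 0: W-O =  8 → I
  i= 1: Z-M = 13 → N
  i= 2: Y-V =  3 → D
  i= 3: Z-R =  8 → I
  i= 4: O-B = 13 → N
  i= 5: R-O =  3 → D
  i= 6: R-J =  8 → I
  i= 7: N-A = 13 → N
  shifts repeat with period 3: IND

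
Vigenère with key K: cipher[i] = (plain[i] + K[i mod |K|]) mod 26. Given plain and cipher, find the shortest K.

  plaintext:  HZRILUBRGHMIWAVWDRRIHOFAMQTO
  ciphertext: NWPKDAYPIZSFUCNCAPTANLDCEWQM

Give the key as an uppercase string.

GXYCS

  i= 0: N-H =  6 → G
  i= 1: W-Z = 23 → X
  i= 2: P-R = 24 → Y
  i= 3: K-I =  2 → C
  i= 4: D-L = 18 → S
  i= 5: A-U =  6 → G
  i= 6: Y-B = 23 → X
  i= 7: P-R = 24 → Y
  i= 8: I-G =  2 → C
  i= 9: Z-H = 18 → S
  i=10: S-M =  6 → G
  i=11: F-I = 23 → X
  i=12: U-W = 24 → Y
  i=13: C-A =  2 → C
  i=14: N-V = 18 → S
  i=15: C-W =  6 → G
  i=16: A-D = 23 → X
  i=17: P-R = 24 → Y
  i=18: T-R =  2 → C
  i=19: A-I = 18 → S
  i=20: N-H =  6 → G
  i=21: L-O = 23 → X
  i=22: D-F = 24 → Y
  i=23: C-A =  2 → C
  i=24: E-M = 18 → S
  i=25: W-Q =  6 → G
  i=26: Q-T = 23 → X
  i=27: M-O = 24 → Y
  shifts repeat with period 5: GXYCS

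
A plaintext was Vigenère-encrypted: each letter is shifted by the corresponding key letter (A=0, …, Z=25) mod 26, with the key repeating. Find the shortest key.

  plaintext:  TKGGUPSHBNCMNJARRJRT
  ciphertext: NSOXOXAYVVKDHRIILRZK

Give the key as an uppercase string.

UIIR

  i= 0: N-T = 20 → U
  i= 1: S-K =  8 → I
  i= 2: O-G =  8 → I
  i= 3: X-G = 17 → R
  i= 4: O-U = 20 → U
  i= 5: X-P =  8 → I
  i= 6: A-S =  8 → I
  i= 7: Y-H = 17 → R
  i= 8: V-B = 20 → U
  i= 9: V-N =  8 → I
  i=10: K-C =  8 → I
  i=11: D-M = 17 → R
  i=12: H-N = 20 → U
  i=13: R-J =  8 → I
  i=14: I-A =  8 → I
  i=15: I-R = 17 → R
  i=16: L-R = 20 → U
  i=17: R-J =  8 → I
  i=18: Z-R =  8 → I
  i=19: K-T = 17 → R
  shifts repeat with period 4: UIIR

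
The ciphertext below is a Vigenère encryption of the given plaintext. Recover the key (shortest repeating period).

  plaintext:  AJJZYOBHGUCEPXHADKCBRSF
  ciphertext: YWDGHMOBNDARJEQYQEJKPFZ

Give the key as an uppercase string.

  i= 0: Y-A = 24 → Y
  i= 1: W-J = 13 → N
  i= 2: D-J = 20 → U
  i= 3: G-Z =  7 → H
  i= 4: H-Y =  9 → J
  i= 5: M-O = 24 → Y
  i= 6: O-B = 13 → N
  i= 7: B-H = 20 → U
  i= 8: N-G =  7 → H
  i= 9: D-U =  9 → J
  i=10: A-C = 24 → Y
  i=11: R-E = 13 → N
  i=12: J-P = 20 → U
  i=13: E-X =  7 → H
  i=14: Q-H =  9 → J
  i=15: Y-A = 24 → Y
  i=16: Q-D = 13 → N
  i=17: E-K = 20 → U
  i=18: J-C =  7 → H
  i=19: K-B =  9 → J
  i=20: P-R = 24 → Y
  i=21: F-S = 13 → N
  i=22: Z-F = 20 → U
  shifts repeat with period 5: YNUHJ

YNUHJ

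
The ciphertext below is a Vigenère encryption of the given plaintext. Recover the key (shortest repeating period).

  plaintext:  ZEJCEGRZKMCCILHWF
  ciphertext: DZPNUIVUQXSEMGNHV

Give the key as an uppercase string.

  i= 0: D-Z =  4 → E
  i= 1: Z-E = 21 → V
  i= 2: P-J =  6 → G
  i= 3: N-C = 11 → L
  i= 4: U-E = 16 → Q
  i= 5: I-G =  2 → C
  i= 6: V-R =  4 → E
  i= 7: U-Z = 21 → V
  i= 8: Q-K =  6 → G
  i= 9: X-M = 11 → L
  i=10: S-C = 16 → Q
  i=11: E-C =  2 → C
  i=12: M-I =  4 → E
  i=13: G-L = 21 → V
  i=14: N-H =  6 → G
  i=15: H-W = 11 → L
  i=16: V-F = 16 → Q
  shifts repeat with period 6: EVGLQC

EVGLQC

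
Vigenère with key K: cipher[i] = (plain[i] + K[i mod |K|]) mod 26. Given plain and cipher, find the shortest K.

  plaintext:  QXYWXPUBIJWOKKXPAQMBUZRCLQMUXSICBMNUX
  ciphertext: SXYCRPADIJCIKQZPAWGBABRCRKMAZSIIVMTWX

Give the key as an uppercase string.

  i= 0: S-Q =  2 → C
  i= 1: X-X =  0 → A
  i= 2: Y-Y =  0 → A
  i= 3: C-W =  6 → G
  i= 4: R-X = 20 → U
  i= 5: P-P =  0 → A
  i= 6: A-U =  6 → G
  i= 7: D-B =  2 → C
  i= 8: I-I =  0 → A
  i= 9: J-J =  0 → A
  i=10: C-W =  6 → G
  i=11: I-O = 20 → U
  i=12: K-K =  0 → A
  i=13: Q-K =  6 → G
  i=14: Z-X =  2 → C
  i=15: P-P =  0 → A
  i=16: A-A =  0 → A
  i=17: W-Q =  6 → G
  i=18: G-M = 20 → U
  i=19: B-B =  0 → A
  i=20: A-U =  6 → G
  i=21: B-Z =  2 → C
  i=22: R-R =  0 → A
  i=23: C-C =  0 → A
  i=24: R-L =  6 → G
  i=25: K-Q = 20 → U
  i=26: M-M =  0 → A
  i=27: A-U =  6 → G
  i=28: Z-X =  2 → C
  i=29: S-S =  0 → A
  i=30: I-I =  0 → A
  i=31: I-C =  6 → G
  i=32: V-B = 20 → U
  i=33: M-M =  0 → A
  i=34: T-N =  6 → G
  i=35: W-U =  2 → C
  i=36: X-X =  0 → A
  shifts repeat with period 7: CAAGUAG

CAAGUAG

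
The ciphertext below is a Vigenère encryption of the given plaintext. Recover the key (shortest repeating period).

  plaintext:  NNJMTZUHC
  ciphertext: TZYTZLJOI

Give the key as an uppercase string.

GMPH

  i= 0: T-N =  6 → G
  i= 1: Z-N = 12 → M
  i= 2: Y-J = 15 → P
  i= 3: T-M =  7 → H
  i= 4: Z-T =  6 → G
  i= 5: L-Z = 12 → M
  i= 6: J-U = 15 → P
  i= 7: O-H =  7 → H
  i= 8: I-C =  6 → G
  shifts repeat with period 4: GMPH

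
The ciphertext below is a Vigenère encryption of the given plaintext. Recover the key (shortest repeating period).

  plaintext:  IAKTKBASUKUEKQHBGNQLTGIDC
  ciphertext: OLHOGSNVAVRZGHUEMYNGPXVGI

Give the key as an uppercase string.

GLXVWRND

  i= 0: O-I =  6 → G
  i= 1: L-A = 11 → L
  i= 2: H-K = 23 → X
  i= 3: O-T = 21 → V
  i= 4: G-K = 22 → W
  i= 5: S-B = 17 → R
  i= 6: N-A = 13 → N
  i= 7: V-S =  3 → D
  i= 8: A-U =  6 → G
  i= 9: V-K = 11 → L
  i=10: R-U = 23 → X
  i=11: Z-E = 21 → V
  i=12: G-K = 22 → W
  i=13: H-Q = 17 → R
  i=14: U-H = 13 → N
  i=15: E-B =  3 → D
  i=16: M-G =  6 → G
  i=17: Y-N = 11 → L
  i=18: N-Q = 23 → X
  i=19: G-L = 21 → V
  i=20: P-T = 22 → W
  i=21: X-G = 17 → R
  i=22: V-I = 13 → N
  i=23: G-D =  3 → D
  i=24: I-C =  6 → G
  shifts repeat with period 8: GLXVWRND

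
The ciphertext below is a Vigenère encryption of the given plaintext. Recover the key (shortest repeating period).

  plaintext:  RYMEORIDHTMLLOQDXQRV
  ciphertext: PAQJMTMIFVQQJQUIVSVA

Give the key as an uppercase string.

  i= 0: P-R = 24 → Y
  i= 1: A-Y =  2 → C
  i= 2: Q-M =  4 → E
  i= 3: J-E =  5 → F
  i= 4: M-O = 24 → Y
  i= 5: T-R =  2 → C
  i= 6: M-I =  4 → E
  i= 7: I-D =  5 → F
  i= 8: F-H = 24 → Y
  i= 9: V-T =  2 → C
  i=10: Q-M =  4 → E
  i=11: Q-L =  5 → F
  i=12: J-L = 24 → Y
  i=13: Q-O =  2 → C
  i=14: U-Q =  4 → E
  i=15: I-D =  5 → F
  i=16: V-X = 24 → Y
  i=17: S-Q =  2 → C
  i=18: V-R =  4 → E
  i=19: A-V =  5 → F
  shifts repeat with period 4: YCEF

YCEF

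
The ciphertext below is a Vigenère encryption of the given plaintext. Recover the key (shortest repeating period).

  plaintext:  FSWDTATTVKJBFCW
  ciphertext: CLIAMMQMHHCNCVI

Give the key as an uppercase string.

XTM

  i= 0: C-F = 23 → X
  i= 1: L-S = 19 → T
  i= 2: I-W = 12 → M
  i= 3: A-D = 23 → X
  i= 4: M-T = 19 → T
  i= 5: M-A = 12 → M
  i= 6: Q-T = 23 → X
  i= 7: M-T = 19 → T
  i= 8: H-V = 12 → M
  i= 9: H-K = 23 → X
  i=10: C-J = 19 → T
  i=11: N-B = 12 → M
  i=12: C-F = 23 → X
  i=13: V-C = 19 → T
  i=14: I-W = 12 → M
  shifts repeat with period 3: XTM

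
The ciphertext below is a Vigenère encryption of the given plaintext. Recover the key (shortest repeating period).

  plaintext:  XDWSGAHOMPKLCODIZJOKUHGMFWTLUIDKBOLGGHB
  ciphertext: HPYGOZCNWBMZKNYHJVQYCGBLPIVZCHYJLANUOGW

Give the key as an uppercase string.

  i= 0: H-X = 10 → K
  i= 1: P-D = 12 → M
  i= 2: Y-W =  2 → C
  i= 3: G-S = 14 → O
  i= 4: O-G =  8 → I
  i= 5: Z-A = 25 → Z
  i= 6: C-H = 21 → V
  i= 7: N-O = 25 → Z
  i= 8: W-M = 10 → K
  i= 9: B-P = 12 → M
  i=10: M-K =  2 → C
  i=11: Z-L = 14 → O
  i=12: K-C =  8 → I
  i=13: N-O = 25 → Z
  i=14: Y-D = 21 → V
  i=15: H-I = 25 → Z
  i=16: J-Z = 10 → K
  i=17: V-J = 12 → M
  i=18: Q-O =  2 → C
  i=19: Y-K = 14 → O
  i=20: C-U =  8 → I
  i=21: G-H = 25 → Z
  i=22: B-G = 21 → V
  i=23: L-M = 25 → Z
  i=24: P-F = 10 → K
  i=25: I-W = 12 → M
  i=26: V-T =  2 → C
  i=27: Z-L = 14 → O
  i=28: C-U =  8 → I
  i=29: H-I = 25 → Z
  i=30: Y-D = 21 → V
  i=31: J-K = 25 → Z
  i=32: L-B = 10 → K
  i=33: A-O = 12 → M
  i=34: N-L =  2 → C
  i=35: U-G = 14 → O
  i=36: O-G =  8 → I
  i=37: G-H = 25 → Z
  i=38: W-B = 21 → V
  shifts repeat with period 8: KMCOIZVZ

KMCOIZVZ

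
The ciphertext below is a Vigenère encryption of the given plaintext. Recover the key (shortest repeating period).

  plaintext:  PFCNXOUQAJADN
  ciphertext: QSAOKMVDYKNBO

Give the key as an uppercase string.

  i= 0: Q-P =  1 → B
  i= 1: S-F = 13 → N
  i= 2: A-C = 24 → Y
  i= 3: O-N =  1 → B
  i= 4: K-X = 13 → N
  i= 5: M-O = 24 → Y
  i= 6: V-U =  1 → B
  i= 7: D-Q = 13 → N
  i= 8: Y-A = 24 → Y
  i= 9: K-J =  1 → B
  i=10: N-A = 13 → N
  i=11: B-D = 24 → Y
  i=12: O-N =  1 → B
  shifts repeat with period 3: BNY

BNY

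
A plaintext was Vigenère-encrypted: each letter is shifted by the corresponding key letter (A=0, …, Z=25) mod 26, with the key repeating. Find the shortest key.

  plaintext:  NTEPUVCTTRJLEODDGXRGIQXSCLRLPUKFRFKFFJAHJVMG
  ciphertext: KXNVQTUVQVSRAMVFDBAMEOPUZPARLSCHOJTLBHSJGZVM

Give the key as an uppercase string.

XEJGWYSC

  i= 0: K-N = 23 → X
  i= 1: X-T =  4 → E
  i= 2: N-E =  9 → J
  i= 3: V-P =  6 → G
  i= 4: Q-U = 22 → W
  i= 5: T-V = 24 → Y
  i= 6: U-C = 18 → S
  i= 7: V-T =  2 → C
  i= 8: Q-T = 23 → X
  i= 9: V-R =  4 → E
  i=10: S-J =  9 → J
  i=11: R-L =  6 → G
  i=12: A-E = 22 → W
  i=13: M-O = 24 → Y
  i=14: V-D = 18 → S
  i=15: F-D =  2 → C
  i=16: D-G = 23 → X
  i=17: B-X =  4 → E
  i=18: A-R =  9 → J
  i=19: M-G =  6 → G
  i=20: E-I = 22 → W
  i=21: O-Q = 24 → Y
  i=22: P-X = 18 → S
  i=23: U-S =  2 → C
  i=24: Z-C = 23 → X
  i=25: P-L =  4 → E
  i=26: A-R =  9 → J
  i=27: R-L =  6 → G
  i=28: L-P = 22 → W
  i=29: S-U = 24 → Y
  i=30: C-K = 18 → S
  i=31: H-F =  2 → C
  i=32: O-R = 23 → X
  i=33: J-F =  4 → E
  i=34: T-K =  9 → J
  i=35: L-F =  6 → G
  i=36: B-F = 22 → W
  i=37: H-J = 24 → Y
  i=38: S-A = 18 → S
  i=39: J-H =  2 → C
  i=40: G-J = 23 → X
  i=41: Z-V =  4 → E
  i=42: V-M =  9 → J
  i=43: M-G =  6 → G
  shifts repeat with period 8: XEJGWYSC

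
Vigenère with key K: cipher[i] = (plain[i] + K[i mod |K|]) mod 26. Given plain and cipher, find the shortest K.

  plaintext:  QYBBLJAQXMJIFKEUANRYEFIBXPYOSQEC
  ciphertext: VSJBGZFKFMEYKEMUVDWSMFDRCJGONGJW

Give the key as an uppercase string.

FUIAVQ

  i= 0: V-Q =  5 → F
  i= 1: S-Y = 20 → U
  i= 2: J-B =  8 → I
  i= 3: B-B =  0 → A
  i= 4: G-L = 21 → V
  i= 5: Z-J = 16 → Q
  i= 6: F-A =  5 → F
  i= 7: K-Q = 20 → U
  i= 8: F-X =  8 → I
  i= 9: M-M =  0 → A
  i=10: E-J = 21 → V
  i=11: Y-I = 16 → Q
  i=12: K-F =  5 → F
  i=13: E-K = 20 → U
  i=14: M-E =  8 → I
  i=15: U-U =  0 → A
  i=16: V-A = 21 → V
  i=17: D-N = 16 → Q
  i=18: W-R =  5 → F
  i=19: S-Y = 20 → U
  i=20: M-E =  8 → I
  i=21: F-F =  0 → A
  i=22: D-I = 21 → V
  i=23: R-B = 16 → Q
  i=24: C-X =  5 → F
  i=25: J-P = 20 → U
  i=26: G-Y =  8 → I
  i=27: O-O =  0 → A
  i=28: N-S = 21 → V
  i=29: G-Q = 16 → Q
  i=30: J-E =  5 → F
  i=31: W-C = 20 → U
  shifts repeat with period 6: FUIAVQ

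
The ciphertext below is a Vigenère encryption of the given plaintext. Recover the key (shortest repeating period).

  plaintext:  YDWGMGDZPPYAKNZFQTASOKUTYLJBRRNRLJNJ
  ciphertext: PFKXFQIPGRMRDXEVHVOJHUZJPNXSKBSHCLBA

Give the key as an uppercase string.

RCORTKFQ

  i= 0: P-Y = 17 → R
  i= 1: F-D =  2 → C
  i= 2: K-W = 14 → O
  i= 3: X-G = 17 → R
  i= 4: F-M = 19 → T
  i= 5: Q-G = 10 → K
  i= 6: I-D =  5 → F
  i= 7: P-Z = 16 → Q
  i= 8: G-P = 17 → R
  i= 9: R-P =  2 → C
  i=10: M-Y = 14 → O
  i=11: R-A = 17 → R
  i=12: D-K = 19 → T
  i=13: X-N = 10 → K
  i=14: E-Z =  5 → F
  i=15: V-F = 16 → Q
  i=16: H-Q = 17 → R
  i=17: V-T =  2 → C
  i=18: O-A = 14 → O
  i=19: J-S = 17 → R
  i=20: H-O = 19 → T
  i=21: U-K = 10 → K
  i=22: Z-U =  5 → F
  i=23: J-T = 16 → Q
  i=24: P-Y = 17 → R
  i=25: N-L =  2 → C
  i=26: X-J = 14 → O
  i=27: S-B = 17 → R
  i=28: K-R = 19 → T
  i=29: B-R = 10 → K
  i=30: S-N =  5 → F
  i=31: H-R = 16 → Q
  i=32: C-L = 17 → R
  i=33: L-J =  2 → C
  i=34: B-N = 14 → O
  i=35: A-J = 17 → R
  shifts repeat with period 8: RCORTKFQ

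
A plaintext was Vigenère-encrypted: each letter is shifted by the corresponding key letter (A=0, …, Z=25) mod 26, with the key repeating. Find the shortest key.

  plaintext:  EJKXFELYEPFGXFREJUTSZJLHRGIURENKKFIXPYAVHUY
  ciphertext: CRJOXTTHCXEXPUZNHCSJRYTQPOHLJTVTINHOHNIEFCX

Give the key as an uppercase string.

YIZRSPIJ

  i= 0: C-E = 24 → Y
  i= 1: R-J =  8 → I
  i= 2: J-K = 25 → Z
  i= 3: O-X = 17 → R
  i= 4: X-F = 18 → S
  i= 5: T-E = 15 → P
  i= 6: T-L =  8 → I
  i= 7: H-Y =  9 → J
  i= 8: C-E = 24 → Y
  i= 9: X-P =  8 → I
  i=10: E-F = 25 → Z
  i=11: X-G = 17 → R
  i=12: P-X = 18 → S
  i=13: U-F = 15 → P
  i=14: Z-R =  8 → I
  i=15: N-E =  9 → J
  i=16: H-J = 24 → Y
  i=17: C-U =  8 → I
  i=18: S-T = 25 → Z
  i=19: J-S = 17 → R
  i=20: R-Z = 18 → S
  i=21: Y-J = 15 → P
  i=22: T-L =  8 → I
  i=23: Q-H =  9 → J
  i=24: P-R = 24 → Y
  i=25: O-G =  8 → I
  i=26: H-I = 25 → Z
  i=27: L-U = 17 → R
  i=28: J-R = 18 → S
  i=29: T-E = 15 → P
  i=30: V-N =  8 → I
  i=31: T-K =  9 → J
  i=32: I-K = 24 → Y
  i=33: N-F =  8 → I
  i=34: H-I = 25 → Z
  i=35: O-X = 17 → R
  i=36: H-P = 18 → S
  i=37: N-Y = 15 → P
  i=38: I-A =  8 → I
  i=39: E-V =  9 → J
  i=40: F-H = 24 → Y
  i=41: C-U =  8 → I
  i=42: X-Y = 25 → Z
  shifts repeat with period 8: YIZRSPIJ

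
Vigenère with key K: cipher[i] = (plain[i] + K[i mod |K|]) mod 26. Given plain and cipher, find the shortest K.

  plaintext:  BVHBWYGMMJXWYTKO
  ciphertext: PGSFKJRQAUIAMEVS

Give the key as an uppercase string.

  i= 0: P-B = 14 → O
  i= 1: G-V = 11 → L
  i= 2: S-H = 11 → L
  i= 3: F-B =  4 → E
  i= 4: K-W = 14 → O
  i= 5: J-Y = 11 → L
  i= 6: R-G = 11 → L
  i= 7: Q-M =  4 → E
  i= 8: A-M = 14 → O
  i= 9: U-J = 11 → L
  i=10: I-X = 11 → L
  i=11: A-W =  4 → E
  i=12: M-Y = 14 → O
  i=13: E-T = 11 → L
  i=14: V-K = 11 → L
  i=15: S-O =  4 → E
  shifts repeat with period 4: OLLE

OLLE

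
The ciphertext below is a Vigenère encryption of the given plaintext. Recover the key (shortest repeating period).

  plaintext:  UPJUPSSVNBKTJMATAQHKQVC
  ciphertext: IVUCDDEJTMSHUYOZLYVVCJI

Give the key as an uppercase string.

OGLIOLM

  i= 0: I-U = 14 → O
  i= 1: V-P =  6 → G
  i= 2: U-J = 11 → L
  i= 3: C-U =  8 → I
  i= 4: D-P = 14 → O
  i= 5: D-S = 11 → L
  i= 6: E-S = 12 → M
  i= 7: J-V = 14 → O
  i= 8: T-N =  6 → G
  i= 9: M-B = 11 → L
  i=10: S-K =  8 → I
  i=11: H-T = 14 → O
  i=12: U-J = 11 → L
  i=13: Y-M = 12 → M
  i=14: O-A = 14 → O
  i=15: Z-T =  6 → G
  i=16: L-A = 11 → L
  i=17: Y-Q =  8 → I
  i=18: V-H = 14 → O
  i=19: V-K = 11 → L
  i=20: C-Q = 12 → M
  i=21: J-V = 14 → O
  i=22: I-C =  6 → G
  shifts repeat with period 7: OGLIOLM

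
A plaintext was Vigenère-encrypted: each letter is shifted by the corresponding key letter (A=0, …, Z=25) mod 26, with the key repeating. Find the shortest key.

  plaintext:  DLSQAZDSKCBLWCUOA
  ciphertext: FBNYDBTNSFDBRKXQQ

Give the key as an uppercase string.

  i= 0: F-D =  2 → C
  i= 1: B-L = 16 → Q
  i= 2: N-S = 21 → V
  i= 3: Y-Q =  8 → I
  i= 4: D-A =  3 → D
  i= 5: B-Z =  2 → C
  i= 6: T-D = 16 → Q
  i= 7: N-S = 21 → V
  i= 8: S-K =  8 → I
  i= 9: F-C =  3 → D
  i=10: D-B =  2 → C
  i=11: B-L = 16 → Q
  i=12: R-W = 21 → V
  i=13: K-C =  8 → I
  i=14: X-U =  3 → D
  i=15: Q-O =  2 → C
  i=16: Q-A = 16 → Q
  shifts repeat with period 5: CQVID

CQVID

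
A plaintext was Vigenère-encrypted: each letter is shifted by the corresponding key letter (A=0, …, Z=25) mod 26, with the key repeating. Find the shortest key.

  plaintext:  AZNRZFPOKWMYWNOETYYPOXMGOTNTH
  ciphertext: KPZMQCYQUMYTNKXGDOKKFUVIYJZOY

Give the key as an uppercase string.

KQMVRXJC

  i= 0: K-A = 10 → K
  i= 1: P-Z = 16 → Q
  i= 2: Z-N = 12 → M
  i= 3: M-R = 21 → V
  i= 4: Q-Z = 17 → R
  i= 5: C-F = 23 → X
  i= 6: Y-P =  9 → J
  i= 7: Q-O =  2 → C
  i= 8: U-K = 10 → K
  i= 9: M-W = 16 → Q
  i=10: Y-M = 12 → M
  i=11: T-Y = 21 → V
  i=12: N-W = 17 → R
  i=13: K-N = 23 → X
  i=14: X-O =  9 → J
  i=15: G-E =  2 → C
  i=16: D-T = 10 → K
  i=17: O-Y = 16 → Q
  i=18: K-Y = 12 → M
  i=19: K-P = 21 → V
  i=20: F-O = 17 → R
  i=21: U-X = 23 → X
  i=22: V-M =  9 → J
  i=23: I-G =  2 → C
  i=24: Y-O = 10 → K
  i=25: J-T = 16 → Q
  i=26: Z-N = 12 → M
  i=27: O-T = 21 → V
  i=28: Y-H = 17 → R
  shifts repeat with period 8: KQMVRXJC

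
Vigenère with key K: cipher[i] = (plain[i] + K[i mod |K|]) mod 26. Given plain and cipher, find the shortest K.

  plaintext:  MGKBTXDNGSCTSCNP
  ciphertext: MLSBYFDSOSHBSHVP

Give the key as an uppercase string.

AFI

  i= 0: M-M =  0 → A
  i= 1: L-G =  5 → F
  i= 2: S-K =  8 → I
  i= 3: B-B =  0 → A
  i= 4: Y-T =  5 → F
  i= 5: F-X =  8 → I
  i= 6: D-D =  0 → A
  i= 7: S-N =  5 → F
  i= 8: O-G =  8 → I
  i= 9: S-S =  0 → A
  i=10: H-C =  5 → F
  i=11: B-T =  8 → I
  i=12: S-S =  0 → A
  i=13: H-C =  5 → F
  i=14: V-N =  8 → I
  i=15: P-P =  0 → A
  shifts repeat with period 3: AFI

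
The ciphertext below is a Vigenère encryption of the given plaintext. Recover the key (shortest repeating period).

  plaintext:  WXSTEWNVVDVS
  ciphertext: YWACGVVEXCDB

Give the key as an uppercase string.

  i= 0: Y-W =  2 → C
  i= 1: W-X = 25 → Z
  i= 2: A-S =  8 → I
  i= 3: C-T =  9 → J
  i= 4: G-E =  2 → C
  i= 5: V-W = 25 → Z
  i= 6: V-N =  8 → I
  i= 7: E-V =  9 → J
  i= 8: X-V =  2 → C
  i= 9: C-D = 25 → Z
  i=10: D-V =  8 → I
  i=11: B-S =  9 → J
  shifts repeat with period 4: CZIJ

CZIJ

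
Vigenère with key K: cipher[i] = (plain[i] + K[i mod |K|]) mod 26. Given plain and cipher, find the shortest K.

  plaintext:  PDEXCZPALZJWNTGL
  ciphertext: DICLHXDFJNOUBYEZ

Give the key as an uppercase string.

OFY

  i= 0: D-P = 14 → O
  i= 1: I-D =  5 → F
  i= 2: C-E = 24 → Y
  i= 3: L-X = 14 → O
  i= 4: H-C =  5 → F
  i= 5: X-Z = 24 → Y
  i= 6: D-P = 14 → O
  i= 7: F-A =  5 → F
  i= 8: J-L = 24 → Y
  i= 9: N-Z = 14 → O
  i=10: O-J =  5 → F
  i=11: U-W = 24 → Y
  i=12: B-N = 14 → O
  i=13: Y-T =  5 → F
  i=14: E-G = 24 → Y
  i=15: Z-L = 14 → O
  shifts repeat with period 3: OFY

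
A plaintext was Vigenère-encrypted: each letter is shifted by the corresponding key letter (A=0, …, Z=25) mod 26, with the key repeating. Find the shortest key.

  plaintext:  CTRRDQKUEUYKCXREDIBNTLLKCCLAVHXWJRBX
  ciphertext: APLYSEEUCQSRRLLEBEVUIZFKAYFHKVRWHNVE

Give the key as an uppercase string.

YWUHPOUA

  i= 0: A-C = 24 → Y
  i= 1: P-T = 22 → W
  i= 2: L-R = 20 → U
  i= 3: Y-R =  7 → H
  i= 4: S-D = 15 → P
  i= 5: E-Q = 14 → O
  i= 6: E-K = 20 → U
  i= 7: U-U =  0 → A
  i= 8: C-E = 24 → Y
  i= 9: Q-U = 22 → W
  i=10: S-Y = 20 → U
  i=11: R-K =  7 → H
  i=12: R-C = 15 → P
  i=13: L-X = 14 → O
  i=14: L-R = 20 → U
  i=15: E-E =  0 → A
  i=16: B-D = 24 → Y
  i=17: E-I = 22 → W
  i=18: V-B = 20 → U
  i=19: U-N =  7 → H
  i=20: I-T = 15 → P
  i=21: Z-L = 14 → O
  i=22: F-L = 20 → U
  i=23: K-K =  0 → A
  i=24: A-C = 24 → Y
  i=25: Y-C = 22 → W
  i=26: F-L = 20 → U
  i=27: H-A =  7 → H
  i=28: K-V = 15 → P
  i=29: V-H = 14 → O
  i=30: R-X = 20 → U
  i=31: W-W =  0 → A
  i=32: H-J = 24 → Y
  i=33: N-R = 22 → W
  i=34: V-B = 20 → U
  i=35: E-X =  7 → H
  shifts repeat with period 8: YWUHPOUA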